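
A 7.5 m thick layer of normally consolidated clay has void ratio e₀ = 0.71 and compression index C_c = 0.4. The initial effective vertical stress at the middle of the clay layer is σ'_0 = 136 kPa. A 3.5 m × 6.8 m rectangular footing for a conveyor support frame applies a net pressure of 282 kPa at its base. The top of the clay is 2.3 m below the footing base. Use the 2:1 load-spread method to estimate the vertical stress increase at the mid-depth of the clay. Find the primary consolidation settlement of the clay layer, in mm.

Mid-depth of clay below the footing base: z = 2.3 + 7.5/2 = 6.05 m.
Stress increase at mid-clay by the 2:1 spreading method:
Δσ = qBL/((B+z)(L+z)) = 282×3.5×6.8/((3.5+6.05)(6.8+6.05)) = 54.691 kPa
Final effective stress: σ'_f = σ'_0 + Δσ = 136 + 54.691 = 190.69 kPa.
Normally consolidated clay, so the full stress increment lies on the virgin compression line:
S_c = C_c·H/(1+e₀)·log₁₀(σ'_f/σ'_0) = 0.4×7.5/(1+0.71)×log₁₀(190.69/136)
    = 1.7544 × 0.14679 = 0.2575 m

S_c ≈ 258 mm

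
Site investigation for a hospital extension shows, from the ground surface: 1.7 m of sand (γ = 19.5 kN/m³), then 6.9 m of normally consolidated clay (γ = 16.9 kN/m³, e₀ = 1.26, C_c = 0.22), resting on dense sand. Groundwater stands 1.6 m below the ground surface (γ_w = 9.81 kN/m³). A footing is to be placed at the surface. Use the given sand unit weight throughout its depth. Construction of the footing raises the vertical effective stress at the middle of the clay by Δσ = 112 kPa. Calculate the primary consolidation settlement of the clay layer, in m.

S_c ≈ 0.318 m

Mid-depth of clay below the ground surface: z = 1.7 + 6.9/2 = 5.15 m.
Total vertical stress at mid-clay: σ_v = 19.5×1.7 + 16.9×3.45 = 91.455 kPa.
Pore pressure: u = 9.81×(5.15 − 1.6) = 34.825 kPa.
Initial effective stress: σ'_0 = σ_v − u = 91.455 − 34.825 = 56.63 kPa.
Final effective stress: σ'_f = σ'_0 + Δσ = 56.63 + 112 = 168.63 kPa.
Normally consolidated clay, so the full stress increment lies on the virgin compression line:
S_c = C_c·H/(1+e₀)·log₁₀(σ'_f/σ'_0) = 0.22×6.9/(1+1.26)×log₁₀(168.63/56.63)
    = 0.67168 × 0.47389 = 0.3183 m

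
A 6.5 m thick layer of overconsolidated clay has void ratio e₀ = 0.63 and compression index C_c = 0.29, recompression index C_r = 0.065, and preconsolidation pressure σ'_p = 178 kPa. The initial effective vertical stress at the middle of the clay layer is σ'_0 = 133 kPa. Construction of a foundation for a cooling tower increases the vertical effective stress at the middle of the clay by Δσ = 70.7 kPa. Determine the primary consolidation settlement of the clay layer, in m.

S_c ≈ 0.101 m

Final effective stress: σ'_f = 133 + 70.7 = 203.7 kPa.
σ'_f = 203.7 > σ'_p = 178 kPa, so the stress path crosses the preconsolidation pressure — recompression up to σ'_p, then virgin compression beyond:
S_c = H/(1+e₀)·[C_r·log₁₀(σ'_p/σ'_0) + C_c·log₁₀(σ'_f/σ'_p)]
    = 6.5/1.63 × [0.065×log₁₀(178/133) + 0.29×log₁₀(203.7/178)]
    = 3.9877 × [0.0082269 + 0.016986] = 0.1005 m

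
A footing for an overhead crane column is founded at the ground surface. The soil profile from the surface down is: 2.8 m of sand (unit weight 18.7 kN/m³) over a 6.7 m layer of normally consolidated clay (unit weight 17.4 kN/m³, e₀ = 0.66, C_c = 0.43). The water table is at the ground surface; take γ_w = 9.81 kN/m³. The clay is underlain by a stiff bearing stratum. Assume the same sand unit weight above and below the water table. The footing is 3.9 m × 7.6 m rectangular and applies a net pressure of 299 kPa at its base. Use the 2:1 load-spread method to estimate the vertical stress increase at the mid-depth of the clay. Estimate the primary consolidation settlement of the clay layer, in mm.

Mid-depth of clay below the ground surface: z = 2.8 + 6.7/2 = 6.15 m.
Total vertical stress at mid-clay: σ_v = 18.7×2.8 + 17.4×3.35 = 110.65 kPa.
Pore pressure: u = 9.81×(6.15 − 0) = 60.332 kPa.
Initial effective stress: σ'_0 = σ_v − u = 110.65 − 60.332 = 50.318 kPa.
Stress increase at mid-clay by the 2:1 spreading method:
Δσ = qBL/((B+z)(L+z)) = 299×3.9×7.6/((3.9+6.15)(7.6+6.15)) = 64.133 kPa
Final effective stress: σ'_f = σ'_0 + Δσ = 50.318 + 64.133 = 114.45 kPa.
Normally consolidated clay, so the full stress increment lies on the virgin compression line:
S_c = C_c·H/(1+e₀)·log₁₀(σ'_f/σ'_0) = 0.43×6.7/(1+0.66)×log₁₀(114.45/50.318)
    = 1.7355 × 0.35689 = 0.6194 m

S_c ≈ 619 mm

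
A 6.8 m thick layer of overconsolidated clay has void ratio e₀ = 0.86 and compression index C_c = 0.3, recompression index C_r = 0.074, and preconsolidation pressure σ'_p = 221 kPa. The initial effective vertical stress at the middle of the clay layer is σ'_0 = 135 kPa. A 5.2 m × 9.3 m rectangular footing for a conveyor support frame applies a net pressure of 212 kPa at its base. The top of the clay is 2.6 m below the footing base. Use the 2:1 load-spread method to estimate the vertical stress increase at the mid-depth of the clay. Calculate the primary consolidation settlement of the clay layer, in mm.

Mid-depth of clay below the footing base: z = 2.6 + 6.8/2 = 6 m.
Stress increase at mid-clay by the 2:1 spreading method:
Δσ = qBL/((B+z)(L+z)) = 212×5.2×9.3/((5.2+6)(9.3+6)) = 59.829 kPa
Final effective stress: σ'_f = 135 + 59.829 = 194.83 kPa.
σ'_f = 194.83 ≤ σ'_p = 221 kPa, so the clay remains overconsolidated and only the recompression index applies:
S_c = C_r·H/(1+e₀)·log₁₀(σ'_f/σ'_0) = 0.074×6.8/1.86×log₁₀(194.83/135)
    = 0.27054 × 0.15932 = 0.0431 m

S_c ≈ 43.1 mm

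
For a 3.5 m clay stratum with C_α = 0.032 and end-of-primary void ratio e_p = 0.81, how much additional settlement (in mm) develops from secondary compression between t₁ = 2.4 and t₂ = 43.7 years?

Secondary compression: S_s = C_α·H/(1+e_p)·log₁₀(t₂/t₁)
S_s = 0.032×3.5/(1+0.81)×log₁₀(43.7/2.4)
    = 0.06188 × 1.26 = 0.07798 m

S_s ≈ 78 mm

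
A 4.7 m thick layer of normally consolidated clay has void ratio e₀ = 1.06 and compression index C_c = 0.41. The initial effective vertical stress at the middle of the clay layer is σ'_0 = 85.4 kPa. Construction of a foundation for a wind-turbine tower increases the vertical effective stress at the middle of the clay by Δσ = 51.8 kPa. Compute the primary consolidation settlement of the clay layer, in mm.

S_c ≈ 193 mm

Final effective stress: σ'_f = σ'_0 + Δσ = 85.4 + 51.8 = 137.2 kPa.
Normally consolidated clay, so the full stress increment lies on the virgin compression line:
S_c = C_c·H/(1+e₀)·log₁₀(σ'_f/σ'_0) = 0.41×4.7/(1+1.06)×log₁₀(137.2/85.4)
    = 0.93544 × 0.2059 = 0.1926 m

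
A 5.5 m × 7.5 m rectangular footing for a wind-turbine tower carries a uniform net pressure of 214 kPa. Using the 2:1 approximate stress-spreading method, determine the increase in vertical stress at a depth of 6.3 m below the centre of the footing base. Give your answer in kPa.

Δσ_z ≈ 54.2 kPa

By the 2:1 method the load spreads at 1 horizontal : 2 vertical, so at depth z the loaded area has grown by z in each plan dimension:
Δσ = qBL/((B+z)(L+z)) = 214×5.5×7.5/((5.5+6.3)(7.5+6.3)) = 54.21 kPa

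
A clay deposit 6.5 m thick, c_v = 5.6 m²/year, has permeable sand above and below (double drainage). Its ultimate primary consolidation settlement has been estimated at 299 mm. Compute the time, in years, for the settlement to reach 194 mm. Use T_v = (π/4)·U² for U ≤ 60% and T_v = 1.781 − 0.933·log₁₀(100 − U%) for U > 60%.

Drainage path length: H_d = H/2 = 3.25 m (double drainage).
U = S(t)/S_ult = 194/299 = 0.6488.
U > 60%: T_v = 1.781 − 0.933·log₁₀(100 − 64.883) = 0.33903.
t = T_v·H_d²/c_v = 0.33903×3.25²/5.6 = 0.6395 years.

t ≈ 0.639 years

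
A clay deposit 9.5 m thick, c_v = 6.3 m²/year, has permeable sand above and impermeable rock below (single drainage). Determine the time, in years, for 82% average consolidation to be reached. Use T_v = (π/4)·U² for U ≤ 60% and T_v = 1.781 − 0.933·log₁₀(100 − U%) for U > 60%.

t ≈ 8.74 years

Drainage path length: H_d = H = 9.5 m (single drainage).
U > 60%: T_v = 1.781 − 0.933·log₁₀(100 − 82) = 0.60983.
t = T_v·H_d²/c_v = 0.60983×9.5²/6.3 = 8.736 years.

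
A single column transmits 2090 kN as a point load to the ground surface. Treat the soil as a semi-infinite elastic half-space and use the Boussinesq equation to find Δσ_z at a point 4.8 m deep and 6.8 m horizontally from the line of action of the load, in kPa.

Boussinesq vertical stress below a point load on an elastic half-space:
Δσ_z = 3P/(2πz²) · [1 + (r/z)²]^(−5/2)
r/z = 6.8/4.8 = 1.4167; [1+(r/z)²]^(−5/2) = 0.06378.
Δσ_z = 3×2090/(2π×4.8²) × 0.06378 = 43.312 × 0.06378 = 2.762 kPa

Δσ_z ≈ 2.76 kPa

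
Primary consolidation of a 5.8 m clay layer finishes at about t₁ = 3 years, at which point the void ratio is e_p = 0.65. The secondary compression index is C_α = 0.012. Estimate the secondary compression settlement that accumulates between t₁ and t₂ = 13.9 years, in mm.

S_s ≈ 28.1 mm

Secondary compression: S_s = C_α·H/(1+e_p)·log₁₀(t₂/t₁)
S_s = 0.012×5.8/(1+0.65)×log₁₀(13.9/3)
    = 0.04218 × 0.6659 = 0.02809 m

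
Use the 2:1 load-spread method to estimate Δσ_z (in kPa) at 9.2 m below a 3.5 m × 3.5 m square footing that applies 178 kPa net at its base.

Δσ_z ≈ 13.5 kPa

By the 2:1 method the load spreads at 1 horizontal : 2 vertical, so at depth z the loaded area has grown by z in each plan dimension:
Δσ = qBL/((B+z)(L+z)) = 178×3.5×3.5/((3.5+9.2)(3.5+9.2)) = 13.519 kPa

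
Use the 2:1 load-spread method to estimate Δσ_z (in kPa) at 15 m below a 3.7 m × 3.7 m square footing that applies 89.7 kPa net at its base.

By the 2:1 method the load spreads at 1 horizontal : 2 vertical, so at depth z the loaded area has grown by z in each plan dimension:
Δσ = qBL/((B+z)(L+z)) = 89.7×3.7×3.7/((3.7+15)(3.7+15)) = 3.5117 kPa

Δσ_z ≈ 3.51 kPa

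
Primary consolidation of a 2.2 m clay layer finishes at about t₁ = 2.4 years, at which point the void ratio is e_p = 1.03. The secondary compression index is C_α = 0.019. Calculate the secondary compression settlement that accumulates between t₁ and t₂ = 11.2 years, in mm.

S_s ≈ 13.8 mm

Secondary compression: S_s = C_α·H/(1+e_p)·log₁₀(t₂/t₁)
S_s = 0.019×2.2/(1+1.03)×log₁₀(11.2/2.4)
    = 0.02059 × 0.669 = 0.01378 m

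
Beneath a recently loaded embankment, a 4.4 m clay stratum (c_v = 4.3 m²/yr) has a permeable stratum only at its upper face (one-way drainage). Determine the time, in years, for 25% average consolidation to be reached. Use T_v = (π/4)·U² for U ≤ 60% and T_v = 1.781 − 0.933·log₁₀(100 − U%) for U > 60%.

Drainage path length: H_d = H = 4.4 m (single drainage).
U ≤ 60%: T_v = (π/4)·U² = (π/4)×0.25² = 0.049087.
t = T_v·H_d²/c_v = 0.049087×4.4²/4.3 = 0.221 years.

t ≈ 0.221 years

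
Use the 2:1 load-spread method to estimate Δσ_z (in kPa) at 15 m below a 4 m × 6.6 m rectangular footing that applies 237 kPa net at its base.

Δσ_z ≈ 15.2 kPa

By the 2:1 method the load spreads at 1 horizontal : 2 vertical, so at depth z the loaded area has grown by z in each plan dimension:
Δσ = qBL/((B+z)(L+z)) = 237×4×6.6/((4+15)(6.6+15)) = 15.246 kPa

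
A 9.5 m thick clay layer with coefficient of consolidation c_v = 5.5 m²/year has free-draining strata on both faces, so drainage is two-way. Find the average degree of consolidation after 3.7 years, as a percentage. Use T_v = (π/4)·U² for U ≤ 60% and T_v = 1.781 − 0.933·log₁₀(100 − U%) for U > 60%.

U ≈ 91.2 %

Drainage path length: H_d = H/2 = 4.75 m (double drainage).
T_v = c_v·t/H_d² = 5.5×3.7/4.75² = 0.90194.
T_v = 0.90194 corresponds to the U > 60% branch:
U = 1 − 10^((1.781 − T_v)/0.933)/100 = 0.9125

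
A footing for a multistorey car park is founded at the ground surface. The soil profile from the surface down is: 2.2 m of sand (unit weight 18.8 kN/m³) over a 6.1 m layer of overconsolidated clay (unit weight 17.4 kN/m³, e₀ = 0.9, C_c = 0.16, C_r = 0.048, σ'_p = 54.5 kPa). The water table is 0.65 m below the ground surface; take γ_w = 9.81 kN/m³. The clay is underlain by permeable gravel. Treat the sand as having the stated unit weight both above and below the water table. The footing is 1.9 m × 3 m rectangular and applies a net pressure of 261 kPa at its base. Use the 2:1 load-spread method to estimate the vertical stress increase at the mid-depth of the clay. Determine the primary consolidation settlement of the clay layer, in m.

Mid-depth of clay below the ground surface: z = 2.2 + 6.1/2 = 5.25 m.
Total vertical stress at mid-clay: σ_v = 18.8×2.2 + 17.4×3.05 = 94.43 kPa.
Pore pressure: u = 9.81×(5.25 − 0.65) = 45.126 kPa.
Initial effective stress: σ'_0 = σ_v − u = 94.43 − 45.126 = 49.304 kPa.
Stress increase at mid-clay by the 2:1 spreading method:
Δσ = qBL/((B+z)(L+z)) = 261×1.9×3/((1.9+5.25)(3+5.25)) = 25.221 kPa
Final effective stress: σ'_f = 49.304 + 25.221 = 74.525 kPa.
σ'_f = 74.525 > σ'_p = 54.5 kPa, so the stress path crosses the preconsolidation pressure — recompression up to σ'_p, then virgin compression beyond:
S_c = H/(1+e₀)·[C_r·log₁₀(σ'_p/σ'_0) + C_c·log₁₀(σ'_f/σ'_p)]
    = 6.1/1.9 × [0.048×log₁₀(54.5/49.304) + 0.16×log₁₀(74.525/54.5)]
    = 3.2105 × [0.0020887 + 0.021745] = 0.07652 m

S_c ≈ 0.0765 m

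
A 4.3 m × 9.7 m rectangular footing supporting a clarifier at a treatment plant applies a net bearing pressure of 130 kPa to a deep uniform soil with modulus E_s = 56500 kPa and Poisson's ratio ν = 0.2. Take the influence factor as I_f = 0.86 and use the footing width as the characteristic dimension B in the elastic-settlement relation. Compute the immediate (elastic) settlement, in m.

S_e ≈ 0.00817 m

Immediate (elastic) settlement: S_e = q·B·(1−ν²)/E_s · I_f.
S_e = 130 × 4.3 × (1 − 0.2²) / 56500 × 0.86
    = 130 × 4.3 × 0.96 / 56500 × 0.86
    = 0.008168 m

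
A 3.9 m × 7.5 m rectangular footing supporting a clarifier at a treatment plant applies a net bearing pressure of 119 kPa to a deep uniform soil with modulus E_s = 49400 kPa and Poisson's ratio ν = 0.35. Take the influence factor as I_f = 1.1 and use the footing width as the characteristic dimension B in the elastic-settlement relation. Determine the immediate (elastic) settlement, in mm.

S_e ≈ 9.07 mm

Immediate (elastic) settlement: S_e = q·B·(1−ν²)/E_s · I_f.
S_e = 119 × 3.9 × (1 − 0.35²) / 49400 × 1.1
    = 119 × 3.9 × 0.8775 / 49400 × 1.1
    = 0.009068 m = 9.068 mm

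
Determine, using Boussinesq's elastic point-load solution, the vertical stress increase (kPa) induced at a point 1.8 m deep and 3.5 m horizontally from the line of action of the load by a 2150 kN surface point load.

Δσ_z ≈ 6.34 kPa

Boussinesq vertical stress below a point load on an elastic half-space:
Δσ_z = 3P/(2πz²) · [1 + (r/z)²]^(−5/2)
r/z = 3.5/1.8 = 1.9444; [1+(r/z)²]^(−5/2) = 0.020009.
Δσ_z = 3×2150/(2π×1.8²) × 0.020009 = 316.84 × 0.020009 = 6.34 kPa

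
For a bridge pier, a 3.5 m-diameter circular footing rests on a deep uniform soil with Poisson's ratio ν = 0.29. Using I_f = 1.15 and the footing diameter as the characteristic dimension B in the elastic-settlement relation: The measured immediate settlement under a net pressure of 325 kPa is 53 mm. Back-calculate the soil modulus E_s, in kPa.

E_s ≈ 22600 kPa

S_e = q·B·(1−ν²)/E_s · I_f  ⇒  E_s = q·B·(1−ν²)·I_f / S_e.
E_s = 325 × 3.5 × 0.9159 × 1.15 / 0.053 = 22610 kPa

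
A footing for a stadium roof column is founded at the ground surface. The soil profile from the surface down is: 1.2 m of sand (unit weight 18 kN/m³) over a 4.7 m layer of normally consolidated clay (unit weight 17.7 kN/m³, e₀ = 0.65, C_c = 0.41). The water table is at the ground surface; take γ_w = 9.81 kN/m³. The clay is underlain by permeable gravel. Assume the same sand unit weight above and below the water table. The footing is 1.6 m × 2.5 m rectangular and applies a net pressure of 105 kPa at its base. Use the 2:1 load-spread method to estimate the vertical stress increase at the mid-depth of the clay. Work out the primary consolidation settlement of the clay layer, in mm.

S_c ≈ 197 mm

Mid-depth of clay below the ground surface: z = 1.2 + 4.7/2 = 3.55 m.
Total vertical stress at mid-clay: σ_v = 18×1.2 + 17.7×2.35 = 63.195 kPa.
Pore pressure: u = 9.81×(3.55 − 0) = 34.825 kPa.
Initial effective stress: σ'_0 = σ_v − u = 63.195 − 34.825 = 28.37 kPa.
Stress increase at mid-clay by the 2:1 spreading method:
Δσ = qBL/((B+z)(L+z)) = 105×1.6×2.5/((1.6+3.55)(2.5+3.55)) = 13.48 kPa
Final effective stress: σ'_f = σ'_0 + Δσ = 28.37 + 13.48 = 41.85 kPa.
Normally consolidated clay, so the full stress increment lies on the virgin compression line:
S_c = C_c·H/(1+e₀)·log₁₀(σ'_f/σ'_0) = 0.41×4.7/(1+0.65)×log₁₀(41.85/28.37)
    = 1.1679 × 0.16884 = 0.1972 m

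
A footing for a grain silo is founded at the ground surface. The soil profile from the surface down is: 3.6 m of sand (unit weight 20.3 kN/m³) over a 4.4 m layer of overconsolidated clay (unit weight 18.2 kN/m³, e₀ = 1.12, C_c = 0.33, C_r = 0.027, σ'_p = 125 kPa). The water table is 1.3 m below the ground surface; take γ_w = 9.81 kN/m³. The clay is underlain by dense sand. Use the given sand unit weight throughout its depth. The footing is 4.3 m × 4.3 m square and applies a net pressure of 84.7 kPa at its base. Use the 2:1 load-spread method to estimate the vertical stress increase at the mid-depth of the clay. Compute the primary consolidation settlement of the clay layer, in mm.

Mid-depth of clay below the ground surface: z = 3.6 + 4.4/2 = 5.8 m.
Total vertical stress at mid-clay: σ_v = 20.3×3.6 + 18.2×2.2 = 113.12 kPa.
Pore pressure: u = 9.81×(5.8 − 1.3) = 44.145 kPa.
Initial effective stress: σ'_0 = σ_v − u = 113.12 − 44.145 = 68.975 kPa.
Stress increase at mid-clay by the 2:1 spreading method:
Δσ = qBL/((B+z)(L+z)) = 84.7×4.3×4.3/((4.3+5.8)(4.3+5.8)) = 15.352 kPa
Final effective stress: σ'_f = 68.975 + 15.352 = 84.327 kPa.
σ'_f = 84.327 ≤ σ'_p = 125 kPa, so the clay remains overconsolidated and only the recompression index applies:
S_c = C_r·H/(1+e₀)·log₁₀(σ'_f/σ'_0) = 0.027×4.4/2.12×log₁₀(84.327/68.975)
    = 0.056038 × 0.087275 = 0.004891 m

S_c ≈ 4.89 mm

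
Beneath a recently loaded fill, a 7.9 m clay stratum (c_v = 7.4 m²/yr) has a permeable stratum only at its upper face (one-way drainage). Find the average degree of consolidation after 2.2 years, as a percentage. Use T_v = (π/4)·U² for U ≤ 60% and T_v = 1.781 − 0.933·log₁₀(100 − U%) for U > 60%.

Drainage path length: H_d = H = 7.9 m (single drainage).
T_v = c_v·t/H_d² = 7.4×2.2/7.9² = 0.26086.
T_v = 0.26086 corresponds to the U ≤ 60% branch:
U = √(4T_v/π) = 0.5763

U ≈ 57.6 %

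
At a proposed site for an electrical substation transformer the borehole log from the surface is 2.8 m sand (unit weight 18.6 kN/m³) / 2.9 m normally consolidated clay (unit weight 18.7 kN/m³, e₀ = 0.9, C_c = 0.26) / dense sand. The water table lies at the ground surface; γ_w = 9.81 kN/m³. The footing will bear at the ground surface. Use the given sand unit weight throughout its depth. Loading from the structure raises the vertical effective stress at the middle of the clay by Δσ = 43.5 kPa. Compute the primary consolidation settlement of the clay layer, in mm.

S_c ≈ 133 mm

Mid-depth of clay below the ground surface: z = 2.8 + 2.9/2 = 4.25 m.
Total vertical stress at mid-clay: σ_v = 18.6×2.8 + 18.7×1.45 = 79.195 kPa.
Pore pressure: u = 9.81×(4.25 − 0) = 41.693 kPa.
Initial effective stress: σ'_0 = σ_v − u = 79.195 − 41.693 = 37.502 kPa.
Final effective stress: σ'_f = σ'_0 + Δσ = 37.502 + 43.5 = 81.002 kPa.
Normally consolidated clay, so the full stress increment lies on the virgin compression line:
S_c = C_c·H/(1+e₀)·log₁₀(σ'_f/σ'_0) = 0.26×2.9/(1+0.9)×log₁₀(81.002/37.502)
    = 0.39684 × 0.33444 = 0.1327 m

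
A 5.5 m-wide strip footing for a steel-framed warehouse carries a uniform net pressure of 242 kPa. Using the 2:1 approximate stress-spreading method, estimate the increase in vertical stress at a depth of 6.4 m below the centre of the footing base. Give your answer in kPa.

Δσ_z ≈ 112 kPa

By the 2:1 method the load spreads at 1 horizontal : 2 vertical, so at depth z the loaded area has grown by z in each plan dimension:
Δσ = qB/(B+z) = 242×5.5/(5.5+6.4) = 111.85 kPa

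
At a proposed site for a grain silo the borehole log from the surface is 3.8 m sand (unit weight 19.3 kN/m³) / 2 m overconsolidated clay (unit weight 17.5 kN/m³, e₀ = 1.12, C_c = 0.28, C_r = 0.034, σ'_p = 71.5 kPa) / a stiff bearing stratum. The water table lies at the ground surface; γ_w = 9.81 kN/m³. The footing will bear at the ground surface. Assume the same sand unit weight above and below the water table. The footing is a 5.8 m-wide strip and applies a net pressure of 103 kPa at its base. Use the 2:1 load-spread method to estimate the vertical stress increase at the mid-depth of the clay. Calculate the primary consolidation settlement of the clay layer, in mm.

Mid-depth of clay below the ground surface: z = 3.8 + 2/2 = 4.8 m.
Total vertical stress at mid-clay: σ_v = 19.3×3.8 + 17.5×1 = 90.84 kPa.
Pore pressure: u = 9.81×(4.8 − 0) = 47.088 kPa.
Initial effective stress: σ'_0 = σ_v − u = 90.84 − 47.088 = 43.752 kPa.
Stress increase at mid-clay by the 2:1 spreading method:
Δσ = qB/(B+z) = 103×5.8/(5.8+4.8) = 56.358 kPa
Final effective stress: σ'_f = 43.752 + 56.358 = 100.11 kPa.
σ'_f = 100.11 > σ'_p = 71.5 kPa, so the stress path crosses the preconsolidation pressure — recompression up to σ'_p, then virgin compression beyond:
S_c = H/(1+e₀)·[C_r·log₁₀(σ'_p/σ'_0) + C_c·log₁₀(σ'_f/σ'_p)]
    = 2/2.12 × [0.034×log₁₀(71.5/43.752) + 0.28×log₁₀(100.11/71.5)]
    = 0.9434 × [0.0072525 + 0.040928] = 0.04545 m

S_c ≈ 45.5 mm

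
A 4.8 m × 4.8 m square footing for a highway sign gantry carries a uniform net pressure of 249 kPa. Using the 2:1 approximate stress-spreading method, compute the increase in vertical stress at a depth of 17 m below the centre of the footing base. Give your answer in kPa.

Δσ_z ≈ 12.1 kPa

By the 2:1 method the load spreads at 1 horizontal : 2 vertical, so at depth z the loaded area has grown by z in each plan dimension:
Δσ = qBL/((B+z)(L+z)) = 249×4.8×4.8/((4.8+17)(4.8+17)) = 12.072 kPa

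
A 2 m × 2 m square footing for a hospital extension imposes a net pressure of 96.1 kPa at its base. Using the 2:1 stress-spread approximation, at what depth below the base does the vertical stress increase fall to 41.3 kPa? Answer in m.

2:1 spreading — at depth z the loaded area has grown by z in each plan dimension:
qB²/(B+z)² = Δσ_z ⇒ z = B(√(q/Δσ_z) − 1) = 2×(√(96.1/41.3) − 1) = 1.051 m

z ≈ 1.05 m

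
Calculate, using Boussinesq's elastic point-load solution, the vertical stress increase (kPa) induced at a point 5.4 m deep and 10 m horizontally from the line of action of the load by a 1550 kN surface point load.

Boussinesq vertical stress below a point load on an elastic half-space:
Δσ_z = 3P/(2πz²) · [1 + (r/z)²]^(−5/2)
r/z = 10/5.4 = 1.8519; [1+(r/z)²]^(−5/2) = 0.024219.
Δσ_z = 3×1550/(2π×5.4²) × 0.024219 = 25.38 × 0.024219 = 0.6147 kPa

Δσ_z ≈ 0.615 kPa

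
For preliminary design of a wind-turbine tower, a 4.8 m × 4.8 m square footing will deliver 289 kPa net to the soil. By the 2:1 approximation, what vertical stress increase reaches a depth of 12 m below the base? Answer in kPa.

Δσ_z ≈ 23.6 kPa

By the 2:1 method the load spreads at 1 horizontal : 2 vertical, so at depth z the loaded area has grown by z in each plan dimension:
Δσ = qBL/((B+z)(L+z)) = 289×4.8×4.8/((4.8+12)(4.8+12)) = 23.592 kPa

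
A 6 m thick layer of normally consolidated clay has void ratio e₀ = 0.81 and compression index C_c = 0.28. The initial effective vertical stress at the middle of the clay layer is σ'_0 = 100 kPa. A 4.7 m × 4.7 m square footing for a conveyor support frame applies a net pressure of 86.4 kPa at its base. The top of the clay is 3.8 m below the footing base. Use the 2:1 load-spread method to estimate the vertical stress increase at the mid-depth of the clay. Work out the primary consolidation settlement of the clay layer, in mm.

S_c ≈ 54.3 mm

Mid-depth of clay below the footing base: z = 3.8 + 6/2 = 6.8 m.
Stress increase at mid-clay by the 2:1 spreading method:
Δσ = qBL/((B+z)(L+z)) = 86.4×4.7×4.7/((4.7+6.8)(4.7+6.8)) = 14.432 kPa
Final effective stress: σ'_f = σ'_0 + Δσ = 100 + 14.432 = 114.43 kPa.
Normally consolidated clay, so the full stress increment lies on the virgin compression line:
S_c = C_c·H/(1+e₀)·log₁₀(σ'_f/σ'_0) = 0.28×6/(1+0.81)×log₁₀(114.43/100)
    = 0.92818 × 0.05854 = 0.05434 m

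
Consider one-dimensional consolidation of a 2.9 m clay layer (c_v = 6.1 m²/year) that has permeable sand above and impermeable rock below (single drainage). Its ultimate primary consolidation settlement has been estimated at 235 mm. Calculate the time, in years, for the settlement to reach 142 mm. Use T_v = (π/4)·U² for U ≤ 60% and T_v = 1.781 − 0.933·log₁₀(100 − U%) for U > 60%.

Drainage path length: H_d = H = 2.9 m (single drainage).
U = S(t)/S_ult = 142/235 = 0.6043.
U > 60%: T_v = 1.781 − 0.933·log₁₀(100 − 60.426) = 0.29061.
t = T_v·H_d²/c_v = 0.29061×2.9²/6.1 = 0.4007 years.

t ≈ 0.401 years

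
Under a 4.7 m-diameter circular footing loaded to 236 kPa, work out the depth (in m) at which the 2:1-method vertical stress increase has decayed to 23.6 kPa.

2:1 spreading — at depth z the loaded area has grown by z in each plan dimension:
qD²/(D+z)² = Δσ_z ⇒ z = D(√(q/Δσ_z) − 1) = 4.7×(√(236/23.6) − 1) = 10.16 m

z ≈ 10.2 m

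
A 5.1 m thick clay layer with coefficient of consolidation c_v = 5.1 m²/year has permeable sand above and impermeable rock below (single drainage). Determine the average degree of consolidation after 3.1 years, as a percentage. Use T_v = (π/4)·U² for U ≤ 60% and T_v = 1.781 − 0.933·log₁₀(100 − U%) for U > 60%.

Drainage path length: H_d = H = 5.1 m (single drainage).
T_v = c_v·t/H_d² = 5.1×3.1/5.1² = 0.60784.
T_v = 0.60784 corresponds to the U > 60% branch:
U = 1 − 10^((1.781 − T_v)/0.933)/100 = 0.8191

U ≈ 81.9 %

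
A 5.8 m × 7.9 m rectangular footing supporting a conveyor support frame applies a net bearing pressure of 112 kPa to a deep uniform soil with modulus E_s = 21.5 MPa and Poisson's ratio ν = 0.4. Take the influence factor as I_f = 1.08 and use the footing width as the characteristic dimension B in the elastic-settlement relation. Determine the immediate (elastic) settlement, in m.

Immediate (elastic) settlement: S_e = q·B·(1−ν²)/E_s · I_f.
E_s = 21.5 MPa = 21500 kPa.
S_e = 112 × 5.8 × (1 − 0.4²) / 21500 × 1.08
    = 112 × 5.8 × 0.84 / 21500 × 1.08
    = 0.02741 m

S_e ≈ 0.0274 m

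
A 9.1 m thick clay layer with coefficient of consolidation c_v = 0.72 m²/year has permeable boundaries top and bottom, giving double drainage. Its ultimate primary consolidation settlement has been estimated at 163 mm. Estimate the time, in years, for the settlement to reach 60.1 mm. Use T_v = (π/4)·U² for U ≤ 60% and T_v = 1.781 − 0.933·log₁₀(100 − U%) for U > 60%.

Drainage path length: H_d = H/2 = 4.55 m (double drainage).
U = S(t)/S_ult = 60.1/163 = 0.3687.
U ≤ 60%: T_v = (π/4)·U² = (π/4)×0.36871² = 0.10677.
t = T_v·H_d²/c_v = 0.10677×4.55²/0.72 = 3.07 years.

t ≈ 3.07 years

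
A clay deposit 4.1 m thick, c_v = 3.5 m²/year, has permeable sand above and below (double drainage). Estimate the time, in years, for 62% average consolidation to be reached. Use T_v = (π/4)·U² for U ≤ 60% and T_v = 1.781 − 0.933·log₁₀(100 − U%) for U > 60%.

t ≈ 0.369 years

Drainage path length: H_d = H/2 = 2.05 m (double drainage).
U > 60%: T_v = 1.781 − 0.933·log₁₀(100 − 62) = 0.30706.
t = T_v·H_d²/c_v = 0.30706×2.05²/3.5 = 0.3687 years.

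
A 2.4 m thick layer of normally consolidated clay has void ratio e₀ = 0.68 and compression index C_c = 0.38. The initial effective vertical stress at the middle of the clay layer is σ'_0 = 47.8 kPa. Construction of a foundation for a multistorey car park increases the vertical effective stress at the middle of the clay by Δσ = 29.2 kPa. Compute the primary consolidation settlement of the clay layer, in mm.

S_c ≈ 112 mm

Final effective stress: σ'_f = σ'_0 + Δσ = 47.8 + 29.2 = 77 kPa.
Normally consolidated clay, so the full stress increment lies on the virgin compression line:
S_c = C_c·H/(1+e₀)·log₁₀(σ'_f/σ'_0) = 0.38×2.4/(1+0.68)×log₁₀(77/47.8)
    = 0.54286 × 0.20706 = 0.1124 m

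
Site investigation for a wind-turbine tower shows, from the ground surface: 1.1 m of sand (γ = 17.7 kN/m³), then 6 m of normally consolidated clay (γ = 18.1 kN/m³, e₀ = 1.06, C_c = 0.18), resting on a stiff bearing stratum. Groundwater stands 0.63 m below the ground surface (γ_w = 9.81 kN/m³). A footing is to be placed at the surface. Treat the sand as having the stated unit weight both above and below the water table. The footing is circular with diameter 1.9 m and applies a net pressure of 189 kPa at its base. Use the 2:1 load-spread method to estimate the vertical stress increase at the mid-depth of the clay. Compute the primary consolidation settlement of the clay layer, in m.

S_c ≈ 0.0888 m

Mid-depth of clay below the ground surface: z = 1.1 + 6/2 = 4.1 m.
Total vertical stress at mid-clay: σ_v = 17.7×1.1 + 18.1×3 = 73.77 kPa.
Pore pressure: u = 9.81×(4.1 − 0.63) = 34.041 kPa.
Initial effective stress: σ'_0 = σ_v − u = 73.77 − 34.041 = 39.729 kPa.
Stress increase at mid-clay by the 2:1 spreading method:
Δσ ≈ qD²/(D+z)² = 189×1.9²/(1.9+4.1)² = 18.953 kPa
Final effective stress: σ'_f = σ'_0 + Δσ = 39.729 + 18.953 = 58.682 kPa.
Normally consolidated clay, so the full stress increment lies on the virgin compression line:
S_c = C_c·H/(1+e₀)·log₁₀(σ'_f/σ'_0) = 0.18×6/(1+1.06)×log₁₀(58.682/39.729)
    = 0.52427 × 0.1694 = 0.08881 m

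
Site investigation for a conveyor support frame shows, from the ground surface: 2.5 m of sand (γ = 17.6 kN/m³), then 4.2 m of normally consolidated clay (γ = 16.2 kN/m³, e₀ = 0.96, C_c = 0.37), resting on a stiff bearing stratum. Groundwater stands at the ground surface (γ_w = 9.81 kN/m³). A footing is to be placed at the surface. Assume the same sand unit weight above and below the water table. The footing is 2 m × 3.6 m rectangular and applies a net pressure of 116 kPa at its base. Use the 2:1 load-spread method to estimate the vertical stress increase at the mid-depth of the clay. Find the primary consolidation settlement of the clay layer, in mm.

Mid-depth of clay below the ground surface: z = 2.5 + 4.2/2 = 4.6 m.
Total vertical stress at mid-clay: σ_v = 17.6×2.5 + 16.2×2.1 = 78.02 kPa.
Pore pressure: u = 9.81×(4.6 − 0) = 45.126 kPa.
Initial effective stress: σ'_0 = σ_v − u = 78.02 − 45.126 = 32.894 kPa.
Stress increase at mid-clay by the 2:1 spreading method:
Δσ = qBL/((B+z)(L+z)) = 116×2×3.6/((2+4.6)(3.6+4.6)) = 15.432 kPa
Final effective stress: σ'_f = σ'_0 + Δσ = 32.894 + 15.432 = 48.326 kPa.
Normally consolidated clay, so the full stress increment lies on the virgin compression line:
S_c = C_c·H/(1+e₀)·log₁₀(σ'_f/σ'_0) = 0.37×4.2/(1+0.96)×log₁₀(48.326/32.894)
    = 0.79286 × 0.16706 = 0.1325 m

S_c ≈ 132 mm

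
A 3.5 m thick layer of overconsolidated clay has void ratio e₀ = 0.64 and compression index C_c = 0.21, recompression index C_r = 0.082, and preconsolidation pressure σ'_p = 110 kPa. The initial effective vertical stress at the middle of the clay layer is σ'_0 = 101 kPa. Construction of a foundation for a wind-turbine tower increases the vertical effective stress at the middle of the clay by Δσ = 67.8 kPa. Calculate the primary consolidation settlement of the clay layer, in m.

Final effective stress: σ'_f = 101 + 67.8 = 168.8 kPa.
σ'_f = 168.8 > σ'_p = 110 kPa, so the stress path crosses the preconsolidation pressure — recompression up to σ'_p, then virgin compression beyond:
S_c = H/(1+e₀)·[C_r·log₁₀(σ'_p/σ'_0) + C_c·log₁₀(σ'_f/σ'_p)]
    = 3.5/1.64 × [0.082×log₁₀(110/101) + 0.21×log₁₀(168.8/110)]
    = 2.1341 × [0.0030398 + 0.039056] = 0.08984 m

S_c ≈ 0.0898 m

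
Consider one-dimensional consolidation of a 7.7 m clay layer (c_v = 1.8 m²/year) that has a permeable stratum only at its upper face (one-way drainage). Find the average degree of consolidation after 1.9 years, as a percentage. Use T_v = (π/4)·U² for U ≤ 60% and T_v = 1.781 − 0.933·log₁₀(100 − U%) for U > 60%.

U ≈ 27.1 %

Drainage path length: H_d = H = 7.7 m (single drainage).
T_v = c_v·t/H_d² = 1.8×1.9/7.7² = 0.057683.
T_v = 0.057683 corresponds to the U ≤ 60% branch:
U = √(4T_v/π) = 0.271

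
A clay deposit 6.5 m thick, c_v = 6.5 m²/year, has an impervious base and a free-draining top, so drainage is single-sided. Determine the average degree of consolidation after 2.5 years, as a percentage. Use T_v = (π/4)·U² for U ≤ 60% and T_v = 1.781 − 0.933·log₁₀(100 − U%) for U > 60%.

Drainage path length: H_d = H = 6.5 m (single drainage).
T_v = c_v·t/H_d² = 6.5×2.5/6.5² = 0.38462.
T_v = 0.38462 corresponds to the U > 60% branch:
U = 1 − 10^((1.781 − T_v)/0.933)/100 = 0.6862

U ≈ 68.6 %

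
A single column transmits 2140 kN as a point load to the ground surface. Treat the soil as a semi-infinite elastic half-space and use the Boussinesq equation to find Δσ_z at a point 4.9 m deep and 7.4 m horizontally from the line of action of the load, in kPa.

Boussinesq vertical stress below a point load on an elastic half-space:
Δσ_z = 3P/(2πz²) · [1 + (r/z)²]^(−5/2)
r/z = 7.4/4.9 = 1.5102; [1+(r/z)²]^(−5/2) = 0.051295.
Δσ_z = 3×2140/(2π×4.9²) × 0.051295 = 42.556 × 0.051295 = 2.183 kPa

Δσ_z ≈ 2.18 kPa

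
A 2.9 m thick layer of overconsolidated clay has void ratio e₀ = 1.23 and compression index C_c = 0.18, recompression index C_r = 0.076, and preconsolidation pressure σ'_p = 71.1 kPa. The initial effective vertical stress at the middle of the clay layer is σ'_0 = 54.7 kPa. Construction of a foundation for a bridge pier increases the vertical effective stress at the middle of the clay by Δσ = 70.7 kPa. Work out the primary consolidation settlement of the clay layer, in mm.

S_c ≈ 68.9 mm

Final effective stress: σ'_f = 54.7 + 70.7 = 125.4 kPa.
σ'_f = 125.4 > σ'_p = 71.1 kPa, so the stress path crosses the preconsolidation pressure — recompression up to σ'_p, then virgin compression beyond:
S_c = H/(1+e₀)·[C_r·log₁₀(σ'_p/σ'_0) + C_c·log₁₀(σ'_f/σ'_p)]
    = 2.9/2.23 × [0.076×log₁₀(71.1/54.7) + 0.18×log₁₀(125.4/71.1)]
    = 1.3004 × [0.0086551 + 0.044357] = 0.06894 m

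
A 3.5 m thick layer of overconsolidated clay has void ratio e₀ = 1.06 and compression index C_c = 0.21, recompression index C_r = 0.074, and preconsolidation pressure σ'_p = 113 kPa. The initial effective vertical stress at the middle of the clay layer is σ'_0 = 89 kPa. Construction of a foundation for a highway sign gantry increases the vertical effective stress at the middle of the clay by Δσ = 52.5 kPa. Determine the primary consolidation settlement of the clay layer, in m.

S_c ≈ 0.0479 m

Final effective stress: σ'_f = 89 + 52.5 = 141.5 kPa.
σ'_f = 141.5 > σ'_p = 113 kPa, so the stress path crosses the preconsolidation pressure — recompression up to σ'_p, then virgin compression beyond:
S_c = H/(1+e₀)·[C_r·log₁₀(σ'_p/σ'_0) + C_c·log₁₀(σ'_f/σ'_p)]
    = 3.5/2.06 × [0.074×log₁₀(113/89) + 0.21×log₁₀(141.5/113)]
    = 1.699 × [0.0076729 + 0.020512] = 0.04789 m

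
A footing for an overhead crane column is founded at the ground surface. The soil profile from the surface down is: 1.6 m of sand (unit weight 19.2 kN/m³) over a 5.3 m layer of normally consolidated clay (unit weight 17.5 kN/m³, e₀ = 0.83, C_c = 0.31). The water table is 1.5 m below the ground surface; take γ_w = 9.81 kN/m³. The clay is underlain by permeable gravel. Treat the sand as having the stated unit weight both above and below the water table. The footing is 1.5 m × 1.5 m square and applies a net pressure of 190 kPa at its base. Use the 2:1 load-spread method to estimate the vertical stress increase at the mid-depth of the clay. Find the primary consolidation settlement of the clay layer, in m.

Mid-depth of clay below the ground surface: z = 1.6 + 5.3/2 = 4.25 m.
Total vertical stress at mid-clay: σ_v = 19.2×1.6 + 17.5×2.65 = 77.095 kPa.
Pore pressure: u = 9.81×(4.25 − 1.5) = 26.978 kPa.
Initial effective stress: σ'_0 = σ_v − u = 77.095 − 26.978 = 50.117 kPa.
Stress increase at mid-clay by the 2:1 spreading method:
Δσ = qBL/((B+z)(L+z)) = 190×1.5×1.5/((1.5+4.25)(1.5+4.25)) = 12.93 kPa
Final effective stress: σ'_f = σ'_0 + Δσ = 50.117 + 12.93 = 63.047 kPa.
Normally consolidated clay, so the full stress increment lies on the virgin compression line:
S_c = C_c·H/(1+e₀)·log₁₀(σ'_f/σ'_0) = 0.31×5.3/(1+0.83)×log₁₀(63.047/50.117)
    = 0.89781 × 0.099679 = 0.08949 m

S_c ≈ 0.0895 m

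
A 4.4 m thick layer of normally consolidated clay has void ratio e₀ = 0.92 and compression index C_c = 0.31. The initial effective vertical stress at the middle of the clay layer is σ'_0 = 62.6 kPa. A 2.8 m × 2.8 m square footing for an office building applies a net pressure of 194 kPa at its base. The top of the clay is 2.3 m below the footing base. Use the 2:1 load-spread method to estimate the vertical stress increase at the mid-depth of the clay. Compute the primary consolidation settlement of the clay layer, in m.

S_c ≈ 0.116 m

Mid-depth of clay below the footing base: z = 2.3 + 4.4/2 = 4.5 m.
Stress increase at mid-clay by the 2:1 spreading method:
Δσ = qBL/((B+z)(L+z)) = 194×2.8×2.8/((2.8+4.5)(2.8+4.5)) = 28.541 kPa
Final effective stress: σ'_f = σ'_0 + Δσ = 62.6 + 28.541 = 91.141 kPa.
Normally consolidated clay, so the full stress increment lies on the virgin compression line:
S_c = C_c·H/(1+e₀)·log₁₀(σ'_f/σ'_0) = 0.31×4.4/(1+0.92)×log₁₀(91.141/62.6)
    = 0.71042 × 0.16314 = 0.1159 m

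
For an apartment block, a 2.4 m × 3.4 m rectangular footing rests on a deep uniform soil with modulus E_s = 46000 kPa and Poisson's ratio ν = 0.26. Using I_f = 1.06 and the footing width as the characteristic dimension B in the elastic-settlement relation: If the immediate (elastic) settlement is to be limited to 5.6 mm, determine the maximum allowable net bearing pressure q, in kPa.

S_e = q·B·(1−ν²)/E_s · I_f  ⇒  q = S_e·E_s / (B·(1−ν²)·I_f).
q = 0.0056 × 46000 / (2.4 × 0.9324 × 1.06) = 108.6 kPa

q ≈ 109 kPa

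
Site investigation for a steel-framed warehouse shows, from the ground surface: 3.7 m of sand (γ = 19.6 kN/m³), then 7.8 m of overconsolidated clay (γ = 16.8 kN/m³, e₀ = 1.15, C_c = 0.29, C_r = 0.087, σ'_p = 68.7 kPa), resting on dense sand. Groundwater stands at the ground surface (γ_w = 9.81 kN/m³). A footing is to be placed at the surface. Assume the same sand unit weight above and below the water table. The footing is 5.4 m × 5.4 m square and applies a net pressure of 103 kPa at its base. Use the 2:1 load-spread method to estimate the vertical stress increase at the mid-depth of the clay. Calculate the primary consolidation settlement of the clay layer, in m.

Mid-depth of clay below the ground surface: z = 3.7 + 7.8/2 = 7.6 m.
Total vertical stress at mid-clay: σ_v = 19.6×3.7 + 16.8×3.9 = 138.04 kPa.
Pore pressure: u = 9.81×(7.6 − 0) = 74.556 kPa.
Initial effective stress: σ'_0 = σ_v − u = 138.04 − 74.556 = 63.484 kPa.
Stress increase at mid-clay by the 2:1 spreading method:
Δσ = qBL/((B+z)(L+z)) = 103×5.4×5.4/((5.4+7.6)(5.4+7.6)) = 17.772 kPa
Final effective stress: σ'_f = 63.484 + 17.772 = 81.256 kPa.
σ'_f = 81.256 > σ'_p = 68.7 kPa, so the stress path crosses the preconsolidation pressure — recompression up to σ'_p, then virgin compression beyond:
S_c = H/(1+e₀)·[C_r·log₁₀(σ'_p/σ'_0) + C_c·log₁₀(σ'_f/σ'_p)]
    = 7.8/2.15 × [0.087×log₁₀(68.7/63.484) + 0.29×log₁₀(81.256/68.7)]
    = 3.6279 × [0.0029834 + 0.021141] = 0.08752 m

S_c ≈ 0.0875 m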